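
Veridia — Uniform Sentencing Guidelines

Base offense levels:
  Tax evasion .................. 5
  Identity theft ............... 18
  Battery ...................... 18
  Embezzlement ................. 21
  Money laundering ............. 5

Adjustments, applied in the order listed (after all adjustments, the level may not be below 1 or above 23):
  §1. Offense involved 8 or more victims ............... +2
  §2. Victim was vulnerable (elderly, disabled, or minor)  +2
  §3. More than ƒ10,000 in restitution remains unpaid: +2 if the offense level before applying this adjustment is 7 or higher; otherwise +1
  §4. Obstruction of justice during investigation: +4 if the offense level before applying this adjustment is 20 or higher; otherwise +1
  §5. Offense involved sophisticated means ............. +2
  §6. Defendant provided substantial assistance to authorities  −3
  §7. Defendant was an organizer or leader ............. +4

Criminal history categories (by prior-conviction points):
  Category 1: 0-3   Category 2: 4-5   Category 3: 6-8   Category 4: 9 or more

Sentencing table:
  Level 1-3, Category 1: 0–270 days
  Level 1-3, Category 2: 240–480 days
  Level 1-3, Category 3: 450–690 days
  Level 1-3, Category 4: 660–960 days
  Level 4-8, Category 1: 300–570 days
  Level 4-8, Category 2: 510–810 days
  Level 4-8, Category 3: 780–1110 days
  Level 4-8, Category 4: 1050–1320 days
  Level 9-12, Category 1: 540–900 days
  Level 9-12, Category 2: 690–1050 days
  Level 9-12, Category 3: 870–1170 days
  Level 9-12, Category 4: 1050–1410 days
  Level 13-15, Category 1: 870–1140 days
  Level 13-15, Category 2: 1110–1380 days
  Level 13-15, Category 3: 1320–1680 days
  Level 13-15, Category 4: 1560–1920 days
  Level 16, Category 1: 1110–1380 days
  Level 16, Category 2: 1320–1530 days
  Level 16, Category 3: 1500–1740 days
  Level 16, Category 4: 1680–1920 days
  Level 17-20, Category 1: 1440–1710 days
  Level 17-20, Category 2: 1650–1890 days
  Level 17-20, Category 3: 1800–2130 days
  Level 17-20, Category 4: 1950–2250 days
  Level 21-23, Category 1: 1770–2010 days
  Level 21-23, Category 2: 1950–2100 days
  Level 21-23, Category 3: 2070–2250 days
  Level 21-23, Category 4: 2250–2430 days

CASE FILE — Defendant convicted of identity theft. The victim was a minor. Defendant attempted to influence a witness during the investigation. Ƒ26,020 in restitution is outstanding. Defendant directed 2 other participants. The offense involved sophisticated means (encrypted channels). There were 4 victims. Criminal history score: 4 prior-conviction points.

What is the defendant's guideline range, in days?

Base offense level for identity theft: 18.
§1 does not apply.
§2 applies: 18 + 2 = 20.
§3 applies (level before this adjustment is 20 ≥ 7, so +2): 20 + 2 = 22.
§4 applies (level before this adjustment is 22 ≥ 20, so +4): 22 + 4 = 26.
§5 applies: 26 + 2 = 28.
§6 does not apply.
§7 applies: 28 + 4 = 32.
Level 32 exceeds the maximum of 23; capped at 23.
Final offense level: 23.
Criminal history: 4 prior points → Category 2 (4-5).
Level 23 falls in the 21-23 band.
Grid: Level 21-23 × Category 2 = 1950-2100 days.

1950-2100 days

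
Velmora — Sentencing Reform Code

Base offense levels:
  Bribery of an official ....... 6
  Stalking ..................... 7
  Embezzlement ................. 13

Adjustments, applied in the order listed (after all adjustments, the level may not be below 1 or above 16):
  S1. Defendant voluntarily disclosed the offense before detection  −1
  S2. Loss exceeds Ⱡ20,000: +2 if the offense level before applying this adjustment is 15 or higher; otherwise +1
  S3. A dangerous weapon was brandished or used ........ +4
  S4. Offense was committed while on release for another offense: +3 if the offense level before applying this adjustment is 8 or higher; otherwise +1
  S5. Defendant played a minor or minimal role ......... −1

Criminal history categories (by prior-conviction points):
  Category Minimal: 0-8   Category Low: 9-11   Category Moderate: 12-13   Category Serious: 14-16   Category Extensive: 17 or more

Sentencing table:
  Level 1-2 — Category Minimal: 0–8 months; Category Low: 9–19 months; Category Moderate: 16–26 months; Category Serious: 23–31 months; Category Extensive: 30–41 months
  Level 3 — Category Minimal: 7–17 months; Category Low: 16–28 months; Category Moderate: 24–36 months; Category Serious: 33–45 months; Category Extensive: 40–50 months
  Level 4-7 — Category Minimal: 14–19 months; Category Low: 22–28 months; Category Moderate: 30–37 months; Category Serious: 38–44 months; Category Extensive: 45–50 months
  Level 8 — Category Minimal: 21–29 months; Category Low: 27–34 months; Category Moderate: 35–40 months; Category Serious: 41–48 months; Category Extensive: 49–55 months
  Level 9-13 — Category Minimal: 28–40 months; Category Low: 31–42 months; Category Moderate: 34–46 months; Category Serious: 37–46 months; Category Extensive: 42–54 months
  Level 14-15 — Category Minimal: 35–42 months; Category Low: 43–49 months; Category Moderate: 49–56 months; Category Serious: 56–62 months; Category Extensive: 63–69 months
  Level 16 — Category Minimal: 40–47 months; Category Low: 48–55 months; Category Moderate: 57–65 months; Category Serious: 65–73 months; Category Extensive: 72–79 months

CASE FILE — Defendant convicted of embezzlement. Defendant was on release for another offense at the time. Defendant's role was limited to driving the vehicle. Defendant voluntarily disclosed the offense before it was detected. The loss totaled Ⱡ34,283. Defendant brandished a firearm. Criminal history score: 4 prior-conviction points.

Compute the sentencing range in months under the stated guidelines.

Base offense level for embezzlement: 13.
S1 applies: 13 − 1 = 12.
S2 applies (level before this adjustment is 12 < 15, so +1): 12 + 1 = 13.
S3 applies: 13 + 4 = 17.
S4 applies (level before this adjustment is 17 ≥ 8, so +3): 17 + 3 = 20.
S5 applies: 20 − 1 = 19.
Level 19 exceeds the maximum of 16; capped at 16.
Final offense level: 16.
Criminal history: 4 prior points → Category Minimal (0-8).
Level 16 falls in the 16 band.
Grid: Level 16 × Category Minimal = 40-47 months.

40-47 months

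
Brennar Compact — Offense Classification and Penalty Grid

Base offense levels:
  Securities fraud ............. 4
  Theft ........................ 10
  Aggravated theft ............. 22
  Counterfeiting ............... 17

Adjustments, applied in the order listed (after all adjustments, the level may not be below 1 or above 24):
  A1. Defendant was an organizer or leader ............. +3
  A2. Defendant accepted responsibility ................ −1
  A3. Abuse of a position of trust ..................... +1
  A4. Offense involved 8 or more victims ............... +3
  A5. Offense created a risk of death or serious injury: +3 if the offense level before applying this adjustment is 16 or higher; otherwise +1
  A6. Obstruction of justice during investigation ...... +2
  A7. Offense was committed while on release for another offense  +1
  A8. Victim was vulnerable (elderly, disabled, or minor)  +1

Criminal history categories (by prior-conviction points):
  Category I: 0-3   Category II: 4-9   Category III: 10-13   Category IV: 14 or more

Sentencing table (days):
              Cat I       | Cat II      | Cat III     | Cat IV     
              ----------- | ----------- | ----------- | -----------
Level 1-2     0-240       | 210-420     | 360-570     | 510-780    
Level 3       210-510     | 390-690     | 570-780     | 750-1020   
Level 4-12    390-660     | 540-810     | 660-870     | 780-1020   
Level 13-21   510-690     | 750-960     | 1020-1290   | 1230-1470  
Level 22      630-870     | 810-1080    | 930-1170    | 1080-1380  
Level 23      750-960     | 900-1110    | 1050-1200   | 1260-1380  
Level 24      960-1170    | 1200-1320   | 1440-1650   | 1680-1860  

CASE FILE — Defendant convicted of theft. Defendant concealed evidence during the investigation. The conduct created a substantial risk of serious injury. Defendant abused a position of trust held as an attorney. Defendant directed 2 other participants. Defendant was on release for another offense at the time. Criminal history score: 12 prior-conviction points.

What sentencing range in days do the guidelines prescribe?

1020-1290 days

Base offense level for theft: 10.
A1 applies: 10 + 3 = 13.
A3 applies: 13 + 1 = 14.
A5 applies (level before this adjustment is 14 < 16, so +1): 14 + 1 = 15.
A6 applies: 15 + 2 = 17.
A7 applies: 17 + 1 = 18.
Final offense level: 18.
Criminal history: 12 prior points → Category III (10-13).
Level 18 falls in the 13-21 band.
Grid: Level 13-21 × Category III = 1020-1290 days.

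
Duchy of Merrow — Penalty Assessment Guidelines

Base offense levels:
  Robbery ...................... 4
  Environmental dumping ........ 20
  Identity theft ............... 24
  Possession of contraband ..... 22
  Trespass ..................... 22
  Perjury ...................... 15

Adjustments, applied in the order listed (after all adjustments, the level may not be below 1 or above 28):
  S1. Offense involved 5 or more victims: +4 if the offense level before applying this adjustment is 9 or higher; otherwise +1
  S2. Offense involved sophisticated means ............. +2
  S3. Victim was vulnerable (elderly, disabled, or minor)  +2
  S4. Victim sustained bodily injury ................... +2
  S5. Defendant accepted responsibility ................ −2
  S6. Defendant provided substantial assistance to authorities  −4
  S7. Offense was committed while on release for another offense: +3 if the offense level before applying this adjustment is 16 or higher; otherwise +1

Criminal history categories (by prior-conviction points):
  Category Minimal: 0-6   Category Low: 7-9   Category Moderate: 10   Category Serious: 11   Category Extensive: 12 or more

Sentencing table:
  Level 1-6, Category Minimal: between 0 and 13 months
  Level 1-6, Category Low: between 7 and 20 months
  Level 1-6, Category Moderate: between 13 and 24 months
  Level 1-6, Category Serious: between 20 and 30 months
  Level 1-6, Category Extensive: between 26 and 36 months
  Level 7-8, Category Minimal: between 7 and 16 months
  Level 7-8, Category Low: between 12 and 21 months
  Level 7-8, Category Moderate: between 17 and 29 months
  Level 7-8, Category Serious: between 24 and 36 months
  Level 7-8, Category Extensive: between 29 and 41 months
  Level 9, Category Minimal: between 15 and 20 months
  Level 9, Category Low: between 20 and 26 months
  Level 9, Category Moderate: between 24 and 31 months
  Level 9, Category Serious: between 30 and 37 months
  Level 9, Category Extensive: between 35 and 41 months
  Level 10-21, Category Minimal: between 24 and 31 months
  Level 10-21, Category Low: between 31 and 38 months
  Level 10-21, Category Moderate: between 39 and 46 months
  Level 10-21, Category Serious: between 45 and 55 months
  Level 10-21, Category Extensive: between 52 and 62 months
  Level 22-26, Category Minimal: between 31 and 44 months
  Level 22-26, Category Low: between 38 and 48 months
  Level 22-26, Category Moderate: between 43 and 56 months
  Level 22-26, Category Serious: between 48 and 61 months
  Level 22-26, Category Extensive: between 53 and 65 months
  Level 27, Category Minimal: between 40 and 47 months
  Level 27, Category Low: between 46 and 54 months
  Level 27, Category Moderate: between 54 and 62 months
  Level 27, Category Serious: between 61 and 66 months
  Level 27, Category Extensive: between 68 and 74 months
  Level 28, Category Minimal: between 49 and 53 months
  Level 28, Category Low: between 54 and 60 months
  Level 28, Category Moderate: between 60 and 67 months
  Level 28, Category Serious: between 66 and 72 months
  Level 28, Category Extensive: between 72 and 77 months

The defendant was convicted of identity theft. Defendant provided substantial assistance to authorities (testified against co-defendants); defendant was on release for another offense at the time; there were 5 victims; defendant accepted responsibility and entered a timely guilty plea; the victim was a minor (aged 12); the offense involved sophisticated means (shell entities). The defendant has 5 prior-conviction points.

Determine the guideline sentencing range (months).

Base offense level for identity theft: 24.
S1 applies (level before this adjustment is 24 ≥ 9, so +4): 24 + 4 = 28.
S2 applies: 28 + 2 = 30.
S3 applies: 30 + 2 = 32.
S4 does not apply.
S5 applies: 32 − 2 = 30.
S6 applies: 30 − 4 = 26.
S7 applies (level before this adjustment is 26 ≥ 16, so +3): 26 + 3 = 29.
Level 29 exceeds the maximum of 28; capped at 28.
Final offense level: 28.
Criminal history: 5 prior points → Category Minimal (0-6).
Level 28 falls in the 28 band.
Grid: Level 28 × Category Minimal = 49-53 months.

49-53 months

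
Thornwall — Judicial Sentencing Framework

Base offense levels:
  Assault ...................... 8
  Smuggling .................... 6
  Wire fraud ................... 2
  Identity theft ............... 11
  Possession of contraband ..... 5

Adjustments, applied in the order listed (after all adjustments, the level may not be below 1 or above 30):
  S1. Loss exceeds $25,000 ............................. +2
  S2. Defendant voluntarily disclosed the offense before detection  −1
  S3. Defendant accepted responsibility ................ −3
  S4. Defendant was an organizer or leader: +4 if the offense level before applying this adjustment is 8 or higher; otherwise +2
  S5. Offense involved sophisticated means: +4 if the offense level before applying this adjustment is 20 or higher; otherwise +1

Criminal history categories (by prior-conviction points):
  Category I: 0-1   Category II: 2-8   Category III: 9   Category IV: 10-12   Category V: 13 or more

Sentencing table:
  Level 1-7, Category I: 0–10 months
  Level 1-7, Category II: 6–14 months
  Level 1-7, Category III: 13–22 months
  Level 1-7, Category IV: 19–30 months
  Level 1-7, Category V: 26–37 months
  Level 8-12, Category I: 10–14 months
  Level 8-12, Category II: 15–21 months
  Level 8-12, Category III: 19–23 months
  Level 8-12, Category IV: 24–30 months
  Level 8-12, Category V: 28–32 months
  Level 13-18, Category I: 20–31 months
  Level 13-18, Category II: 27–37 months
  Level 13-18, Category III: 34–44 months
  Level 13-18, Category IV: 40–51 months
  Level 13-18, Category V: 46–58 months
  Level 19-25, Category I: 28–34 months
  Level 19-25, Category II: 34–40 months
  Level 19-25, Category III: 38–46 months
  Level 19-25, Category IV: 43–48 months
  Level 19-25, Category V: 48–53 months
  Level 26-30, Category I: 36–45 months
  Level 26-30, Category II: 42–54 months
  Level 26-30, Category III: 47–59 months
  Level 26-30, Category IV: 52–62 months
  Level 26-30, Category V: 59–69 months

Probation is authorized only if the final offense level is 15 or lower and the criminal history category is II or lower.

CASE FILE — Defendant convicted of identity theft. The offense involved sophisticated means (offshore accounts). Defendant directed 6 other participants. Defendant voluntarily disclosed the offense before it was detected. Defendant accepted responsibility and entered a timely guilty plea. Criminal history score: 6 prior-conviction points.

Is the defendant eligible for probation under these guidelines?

Yes

Base offense level for identity theft: 11.
S2 applies: 11 − 1 = 10.
S3 applies: 10 − 3 = 7.
S4 applies (level before this adjustment is 7 < 8, so +2): 7 + 2 = 9.
S5 applies (level before this adjustment is 9 < 20, so +1): 9 + 1 = 10.
Final offense level: 10.
Criminal history: 6 prior points → Category II (2-8).
Level 10 falls in the 8-12 band.
Grid: Level 8-12 × Category II = 15-21 months.
Probation check: level 10 ≤ 15 and category II ≤ II → eligible.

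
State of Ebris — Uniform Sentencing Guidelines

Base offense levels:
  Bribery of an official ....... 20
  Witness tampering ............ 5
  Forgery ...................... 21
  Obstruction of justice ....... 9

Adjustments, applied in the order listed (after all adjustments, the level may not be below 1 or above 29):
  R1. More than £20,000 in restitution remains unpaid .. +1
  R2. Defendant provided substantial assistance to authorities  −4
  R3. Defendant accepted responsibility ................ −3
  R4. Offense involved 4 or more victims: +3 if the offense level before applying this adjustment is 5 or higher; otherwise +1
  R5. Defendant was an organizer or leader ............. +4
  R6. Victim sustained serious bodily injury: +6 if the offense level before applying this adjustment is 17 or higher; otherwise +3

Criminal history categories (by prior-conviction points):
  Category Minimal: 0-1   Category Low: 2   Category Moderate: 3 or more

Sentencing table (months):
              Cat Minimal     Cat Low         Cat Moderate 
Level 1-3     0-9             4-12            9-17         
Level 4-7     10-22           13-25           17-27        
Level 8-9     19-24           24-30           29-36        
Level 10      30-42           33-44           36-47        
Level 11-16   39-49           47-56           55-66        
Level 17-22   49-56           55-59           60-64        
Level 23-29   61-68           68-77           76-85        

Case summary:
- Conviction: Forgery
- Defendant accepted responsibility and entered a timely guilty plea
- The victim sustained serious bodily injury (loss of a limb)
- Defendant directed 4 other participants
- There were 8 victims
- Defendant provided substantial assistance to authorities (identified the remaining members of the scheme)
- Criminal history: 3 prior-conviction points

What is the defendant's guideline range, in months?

Base offense level for forgery: 21.
R2 applies: 21 − 4 = 17.
R3 applies: 17 − 3 = 14.
R4 applies (level before this adjustment is 14 ≥ 5, so +3): 14 + 3 = 17.
R5 applies: 17 + 4 = 21.
R6 applies (level before this adjustment is 21 ≥ 17, so +6): 21 + 6 = 27.
Final offense level: 27.
Criminal history: 3 prior points → Category Moderate (3+).
Level 27 falls in the 23-29 band.
Grid: Level 23-29 × Category Moderate = 76-85 months.

76-85 months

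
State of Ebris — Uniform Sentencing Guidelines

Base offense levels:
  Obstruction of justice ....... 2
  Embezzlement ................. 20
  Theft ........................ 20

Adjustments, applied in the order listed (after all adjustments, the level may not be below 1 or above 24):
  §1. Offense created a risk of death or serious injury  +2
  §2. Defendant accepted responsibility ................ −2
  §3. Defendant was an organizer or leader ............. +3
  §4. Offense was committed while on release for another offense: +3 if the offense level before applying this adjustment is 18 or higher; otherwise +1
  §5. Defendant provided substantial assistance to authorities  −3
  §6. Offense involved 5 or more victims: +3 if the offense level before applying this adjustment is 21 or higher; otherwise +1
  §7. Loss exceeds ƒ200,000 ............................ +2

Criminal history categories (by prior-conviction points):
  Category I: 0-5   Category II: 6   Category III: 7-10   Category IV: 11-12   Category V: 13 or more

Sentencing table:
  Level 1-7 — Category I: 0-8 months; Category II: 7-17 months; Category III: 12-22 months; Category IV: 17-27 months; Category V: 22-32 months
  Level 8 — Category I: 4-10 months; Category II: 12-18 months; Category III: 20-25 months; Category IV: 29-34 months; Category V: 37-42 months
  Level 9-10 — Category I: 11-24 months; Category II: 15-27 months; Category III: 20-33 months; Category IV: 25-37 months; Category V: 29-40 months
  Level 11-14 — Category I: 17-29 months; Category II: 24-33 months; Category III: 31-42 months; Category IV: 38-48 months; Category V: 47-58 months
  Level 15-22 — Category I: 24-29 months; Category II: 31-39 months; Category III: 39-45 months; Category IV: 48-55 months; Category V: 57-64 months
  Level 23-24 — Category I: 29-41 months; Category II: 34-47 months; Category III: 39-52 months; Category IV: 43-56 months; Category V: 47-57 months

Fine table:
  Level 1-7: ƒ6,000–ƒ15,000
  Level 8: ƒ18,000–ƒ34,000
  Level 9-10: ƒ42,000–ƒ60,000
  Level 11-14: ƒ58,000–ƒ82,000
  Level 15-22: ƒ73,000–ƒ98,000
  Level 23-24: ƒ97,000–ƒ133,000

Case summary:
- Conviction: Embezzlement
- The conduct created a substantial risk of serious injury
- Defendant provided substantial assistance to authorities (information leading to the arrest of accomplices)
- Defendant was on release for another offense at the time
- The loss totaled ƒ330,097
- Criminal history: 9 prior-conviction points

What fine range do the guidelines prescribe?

ƒ97,000–ƒ133,000

Base offense level for embezzlement: 20.
§1 applies: 20 + 2 = 22.
§4 applies (level before this adjustment is 22 ≥ 18, so +3): 22 + 3 = 25.
§5 applies: 25 − 3 = 22.
§7 applies: 22 + 2 = 24.
Final offense level: 24.
Level 24 falls in the 23-24 band.
Fine table: Level 23-24 → ƒ97,000–ƒ133,000.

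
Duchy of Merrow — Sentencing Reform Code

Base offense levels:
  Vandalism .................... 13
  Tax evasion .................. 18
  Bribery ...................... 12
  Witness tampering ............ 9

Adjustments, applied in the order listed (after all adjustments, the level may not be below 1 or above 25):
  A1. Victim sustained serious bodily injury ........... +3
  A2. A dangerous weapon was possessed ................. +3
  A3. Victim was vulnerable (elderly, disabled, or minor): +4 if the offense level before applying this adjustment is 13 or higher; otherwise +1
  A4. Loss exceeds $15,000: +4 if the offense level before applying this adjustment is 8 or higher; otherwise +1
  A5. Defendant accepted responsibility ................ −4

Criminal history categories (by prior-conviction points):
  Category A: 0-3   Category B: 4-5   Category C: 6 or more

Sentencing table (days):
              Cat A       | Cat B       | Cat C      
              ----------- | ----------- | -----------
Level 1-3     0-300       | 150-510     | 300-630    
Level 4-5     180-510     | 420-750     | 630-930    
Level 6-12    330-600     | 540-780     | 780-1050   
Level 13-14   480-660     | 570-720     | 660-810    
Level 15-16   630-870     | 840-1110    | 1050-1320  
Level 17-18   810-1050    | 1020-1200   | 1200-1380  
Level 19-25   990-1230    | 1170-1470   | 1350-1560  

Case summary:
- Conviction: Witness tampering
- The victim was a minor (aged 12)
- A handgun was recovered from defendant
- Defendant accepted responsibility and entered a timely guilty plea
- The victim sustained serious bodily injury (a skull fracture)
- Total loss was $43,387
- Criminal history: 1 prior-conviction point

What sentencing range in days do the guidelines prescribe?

990-1230 days

Base offense level for witness tampering: 9.
A1 applies: 9 + 3 = 12.
A2 applies: 12 + 3 = 15.
A3 applies (level before this adjustment is 15 ≥ 13, so +4): 15 + 4 = 19.
A4 applies (level before this adjustment is 19 ≥ 8, so +4): 19 + 4 = 23.
A5 applies: 23 − 4 = 19.
Final offense level: 19.
Criminal history: 1 prior point → Category A (0-3).
Level 19 falls in the 19-25 band.
Grid: Level 19-25 × Category A = 990-1230 days.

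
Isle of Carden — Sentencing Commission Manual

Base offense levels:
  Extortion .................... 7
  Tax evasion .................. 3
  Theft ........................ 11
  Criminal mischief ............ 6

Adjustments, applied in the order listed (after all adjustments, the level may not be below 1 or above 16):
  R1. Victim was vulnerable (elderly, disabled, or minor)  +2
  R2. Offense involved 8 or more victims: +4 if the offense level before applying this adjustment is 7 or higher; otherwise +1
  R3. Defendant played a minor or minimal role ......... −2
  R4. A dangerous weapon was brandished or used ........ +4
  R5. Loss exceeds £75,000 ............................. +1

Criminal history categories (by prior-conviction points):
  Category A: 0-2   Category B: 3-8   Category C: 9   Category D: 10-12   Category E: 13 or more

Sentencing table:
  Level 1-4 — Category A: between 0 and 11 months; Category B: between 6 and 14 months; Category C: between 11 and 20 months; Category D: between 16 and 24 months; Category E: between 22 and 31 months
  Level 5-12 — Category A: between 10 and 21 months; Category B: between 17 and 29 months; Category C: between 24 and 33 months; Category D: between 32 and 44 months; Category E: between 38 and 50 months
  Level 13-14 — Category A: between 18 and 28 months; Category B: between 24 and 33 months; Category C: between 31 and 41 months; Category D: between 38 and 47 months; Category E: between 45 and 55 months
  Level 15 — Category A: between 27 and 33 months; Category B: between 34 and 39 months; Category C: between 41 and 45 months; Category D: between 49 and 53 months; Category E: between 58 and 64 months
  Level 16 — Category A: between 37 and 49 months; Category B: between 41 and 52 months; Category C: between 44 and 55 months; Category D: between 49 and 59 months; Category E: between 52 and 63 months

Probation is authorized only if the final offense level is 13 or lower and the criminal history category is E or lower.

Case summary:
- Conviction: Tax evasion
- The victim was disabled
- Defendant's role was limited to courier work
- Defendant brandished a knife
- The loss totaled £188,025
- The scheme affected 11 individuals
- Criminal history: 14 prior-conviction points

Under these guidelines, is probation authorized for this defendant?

Yes

Base offense level for tax evasion: 3.
R1 applies: 3 + 2 = 5.
R2 applies (level before this adjustment is 5 < 7, so +1): 5 + 1 = 6.
R3 applies: 6 − 2 = 4.
R4 applies: 4 + 4 = 8.
R5 applies: 8 + 1 = 9.
Final offense level: 9.
Criminal history: 14 prior points → Category E (13+).
Level 9 falls in the 5-12 band.
Grid: Level 5-12 × Category E = 38-50 months.
Probation check: level 9 ≤ 13 and category E ≤ E → eligible.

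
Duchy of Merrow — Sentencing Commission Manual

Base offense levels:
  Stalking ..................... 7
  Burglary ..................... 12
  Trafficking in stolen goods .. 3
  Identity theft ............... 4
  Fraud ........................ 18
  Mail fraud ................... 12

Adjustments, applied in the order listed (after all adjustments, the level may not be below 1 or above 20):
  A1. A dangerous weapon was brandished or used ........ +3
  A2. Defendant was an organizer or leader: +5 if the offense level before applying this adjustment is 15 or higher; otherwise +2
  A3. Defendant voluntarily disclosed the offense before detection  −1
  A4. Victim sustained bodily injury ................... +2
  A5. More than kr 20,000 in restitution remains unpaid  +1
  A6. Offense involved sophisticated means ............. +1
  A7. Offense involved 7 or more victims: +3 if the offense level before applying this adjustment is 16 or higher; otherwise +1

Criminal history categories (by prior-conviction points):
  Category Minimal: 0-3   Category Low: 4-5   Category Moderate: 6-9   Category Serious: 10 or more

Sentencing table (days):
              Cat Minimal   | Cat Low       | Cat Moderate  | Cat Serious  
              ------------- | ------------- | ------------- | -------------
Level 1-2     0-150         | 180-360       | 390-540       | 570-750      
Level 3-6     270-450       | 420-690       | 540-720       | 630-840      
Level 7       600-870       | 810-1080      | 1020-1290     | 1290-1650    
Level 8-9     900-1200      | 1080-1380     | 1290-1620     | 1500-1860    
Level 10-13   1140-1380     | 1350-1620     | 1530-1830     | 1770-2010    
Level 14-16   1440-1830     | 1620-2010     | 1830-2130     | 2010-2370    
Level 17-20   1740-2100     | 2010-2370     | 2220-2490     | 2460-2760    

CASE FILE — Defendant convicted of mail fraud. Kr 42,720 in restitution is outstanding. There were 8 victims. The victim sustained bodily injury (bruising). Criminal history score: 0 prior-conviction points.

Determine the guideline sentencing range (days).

Base offense level for mail fraud: 12.
A1 does not apply.
A2 does not apply.
A4 applies: 12 + 2 = 14.
A5 applies: 14 + 1 = 15.
A7 applies (level before this adjustment is 15 < 16, so +1): 15 + 1 = 16.
Final offense level: 16.
Criminal history: 0 prior points → Category Minimal (0-3).
Level 16 falls in the 14-16 band.
Grid: Level 14-16 × Category Minimal = 1440-1830 days.

1440-1830 days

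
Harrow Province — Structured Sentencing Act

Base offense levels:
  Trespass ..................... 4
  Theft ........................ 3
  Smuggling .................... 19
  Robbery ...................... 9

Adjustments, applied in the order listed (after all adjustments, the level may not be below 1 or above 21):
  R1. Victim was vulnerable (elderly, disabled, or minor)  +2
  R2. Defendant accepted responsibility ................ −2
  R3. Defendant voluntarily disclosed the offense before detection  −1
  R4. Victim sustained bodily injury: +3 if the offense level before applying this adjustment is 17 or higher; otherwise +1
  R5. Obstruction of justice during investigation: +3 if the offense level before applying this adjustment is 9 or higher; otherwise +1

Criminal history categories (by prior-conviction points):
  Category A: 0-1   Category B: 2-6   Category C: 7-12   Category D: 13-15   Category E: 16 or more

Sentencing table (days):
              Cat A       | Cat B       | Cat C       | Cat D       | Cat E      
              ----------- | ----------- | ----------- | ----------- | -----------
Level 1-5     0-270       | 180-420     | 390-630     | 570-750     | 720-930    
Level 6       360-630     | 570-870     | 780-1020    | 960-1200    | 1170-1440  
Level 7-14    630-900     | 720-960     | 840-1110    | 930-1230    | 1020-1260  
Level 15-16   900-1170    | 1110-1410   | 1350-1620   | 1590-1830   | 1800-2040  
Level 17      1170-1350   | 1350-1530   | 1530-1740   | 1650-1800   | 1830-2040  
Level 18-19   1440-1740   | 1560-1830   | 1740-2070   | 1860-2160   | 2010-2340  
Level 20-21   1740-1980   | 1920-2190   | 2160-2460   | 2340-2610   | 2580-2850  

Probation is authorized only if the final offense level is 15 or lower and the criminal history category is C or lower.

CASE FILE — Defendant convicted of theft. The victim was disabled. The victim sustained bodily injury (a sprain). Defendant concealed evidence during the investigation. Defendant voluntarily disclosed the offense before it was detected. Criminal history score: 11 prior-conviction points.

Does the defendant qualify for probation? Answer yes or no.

Base offense level for theft: 3.
R1 applies: 3 + 2 = 5.
R2 does not apply.
R3 applies: 5 − 1 = 4.
R4 applies (level before this adjustment is 4 < 17, so +1): 4 + 1 = 5.
R5 applies (level before this adjustment is 5 < 9, so +1): 5 + 1 = 6.
Final offense level: 6.
Criminal history: 11 prior points → Category C (7-12).
Level 6 falls in the 6 band.
Grid: Level 6 × Category C = 780-1020 days.
Probation check: level 6 ≤ 15 and category C ≤ C → eligible.

Yes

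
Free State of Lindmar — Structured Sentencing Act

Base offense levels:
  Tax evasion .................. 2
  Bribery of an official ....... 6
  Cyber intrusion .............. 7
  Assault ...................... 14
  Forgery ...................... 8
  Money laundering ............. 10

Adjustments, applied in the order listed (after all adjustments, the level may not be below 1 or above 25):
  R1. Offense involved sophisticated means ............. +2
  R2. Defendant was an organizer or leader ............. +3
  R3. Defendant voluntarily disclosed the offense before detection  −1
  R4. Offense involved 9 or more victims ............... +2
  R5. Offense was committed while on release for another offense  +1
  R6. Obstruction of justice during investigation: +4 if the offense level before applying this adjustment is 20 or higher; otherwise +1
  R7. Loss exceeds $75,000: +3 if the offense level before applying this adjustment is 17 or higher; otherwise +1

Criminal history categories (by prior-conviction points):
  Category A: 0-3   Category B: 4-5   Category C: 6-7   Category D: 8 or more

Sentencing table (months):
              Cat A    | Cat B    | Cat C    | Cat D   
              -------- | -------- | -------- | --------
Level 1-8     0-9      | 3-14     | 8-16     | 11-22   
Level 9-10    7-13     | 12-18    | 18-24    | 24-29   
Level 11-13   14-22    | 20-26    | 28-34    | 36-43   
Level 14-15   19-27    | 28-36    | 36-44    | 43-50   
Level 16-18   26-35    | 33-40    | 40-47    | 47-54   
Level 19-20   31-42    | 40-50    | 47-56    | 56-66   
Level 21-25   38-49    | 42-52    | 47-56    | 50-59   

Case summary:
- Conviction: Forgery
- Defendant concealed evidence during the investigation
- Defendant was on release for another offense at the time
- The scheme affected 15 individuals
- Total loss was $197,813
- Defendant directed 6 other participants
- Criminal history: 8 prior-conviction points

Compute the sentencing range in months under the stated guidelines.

Base offense level for forgery: 8.
R1 does not apply.
R2 applies: 8 + 3 = 11.
R4 applies: 11 + 2 = 13.
R5 applies: 13 + 1 = 14.
R6 applies (level before this adjustment is 14 < 20, so +1): 14 + 1 = 15.
R7 applies (level before this adjustment is 15 < 17, so +1): 15 + 1 = 16.
Final offense level: 16.
Criminal history: 8 prior points → Category D (8+).
Level 16 falls in the 16-18 band.
Grid: Level 16-18 × Category D = 47-54 months.

47-54 months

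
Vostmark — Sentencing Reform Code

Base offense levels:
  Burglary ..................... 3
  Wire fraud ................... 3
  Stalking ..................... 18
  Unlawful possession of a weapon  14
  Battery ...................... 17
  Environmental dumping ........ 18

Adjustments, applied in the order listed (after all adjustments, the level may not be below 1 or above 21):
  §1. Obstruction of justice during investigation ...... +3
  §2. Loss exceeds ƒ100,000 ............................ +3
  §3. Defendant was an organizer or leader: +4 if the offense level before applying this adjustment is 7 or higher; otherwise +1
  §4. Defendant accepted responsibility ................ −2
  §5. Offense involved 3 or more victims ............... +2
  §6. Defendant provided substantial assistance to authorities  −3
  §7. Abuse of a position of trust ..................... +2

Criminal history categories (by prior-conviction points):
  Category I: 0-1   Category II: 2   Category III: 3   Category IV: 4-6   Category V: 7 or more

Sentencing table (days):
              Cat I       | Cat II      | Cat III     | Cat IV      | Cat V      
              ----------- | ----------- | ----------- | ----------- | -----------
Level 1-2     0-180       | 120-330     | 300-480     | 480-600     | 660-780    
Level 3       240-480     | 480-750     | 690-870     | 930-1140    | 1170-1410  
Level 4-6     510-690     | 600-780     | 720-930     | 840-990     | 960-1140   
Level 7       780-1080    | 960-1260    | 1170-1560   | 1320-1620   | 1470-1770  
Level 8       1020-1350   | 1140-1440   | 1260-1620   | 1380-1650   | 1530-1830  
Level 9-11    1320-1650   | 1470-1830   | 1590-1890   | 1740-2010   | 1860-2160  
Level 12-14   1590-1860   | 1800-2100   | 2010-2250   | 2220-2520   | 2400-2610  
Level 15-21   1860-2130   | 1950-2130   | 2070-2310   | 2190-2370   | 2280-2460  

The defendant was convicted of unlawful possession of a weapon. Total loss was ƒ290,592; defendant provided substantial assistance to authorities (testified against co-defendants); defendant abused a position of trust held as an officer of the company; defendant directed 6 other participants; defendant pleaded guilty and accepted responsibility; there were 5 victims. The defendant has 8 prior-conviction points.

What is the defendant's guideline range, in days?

Base offense level for unlawful possession of a weapon: 14.
§2 applies: 14 + 3 = 17.
§3 applies (level before this adjustment is 17 ≥ 7, so +4): 17 + 4 = 21.
§4 applies: 21 − 2 = 19.
§5 applies: 19 + 2 = 21.
§6 applies: 21 − 3 = 18.
§7 applies: 18 + 2 = 20.
Final offense level: 20.
Criminal history: 8 prior points → Category V (7+).
Level 20 falls in the 15-21 band.
Grid: Level 15-21 × Category V = 2280-2460 days.

2280-2460 days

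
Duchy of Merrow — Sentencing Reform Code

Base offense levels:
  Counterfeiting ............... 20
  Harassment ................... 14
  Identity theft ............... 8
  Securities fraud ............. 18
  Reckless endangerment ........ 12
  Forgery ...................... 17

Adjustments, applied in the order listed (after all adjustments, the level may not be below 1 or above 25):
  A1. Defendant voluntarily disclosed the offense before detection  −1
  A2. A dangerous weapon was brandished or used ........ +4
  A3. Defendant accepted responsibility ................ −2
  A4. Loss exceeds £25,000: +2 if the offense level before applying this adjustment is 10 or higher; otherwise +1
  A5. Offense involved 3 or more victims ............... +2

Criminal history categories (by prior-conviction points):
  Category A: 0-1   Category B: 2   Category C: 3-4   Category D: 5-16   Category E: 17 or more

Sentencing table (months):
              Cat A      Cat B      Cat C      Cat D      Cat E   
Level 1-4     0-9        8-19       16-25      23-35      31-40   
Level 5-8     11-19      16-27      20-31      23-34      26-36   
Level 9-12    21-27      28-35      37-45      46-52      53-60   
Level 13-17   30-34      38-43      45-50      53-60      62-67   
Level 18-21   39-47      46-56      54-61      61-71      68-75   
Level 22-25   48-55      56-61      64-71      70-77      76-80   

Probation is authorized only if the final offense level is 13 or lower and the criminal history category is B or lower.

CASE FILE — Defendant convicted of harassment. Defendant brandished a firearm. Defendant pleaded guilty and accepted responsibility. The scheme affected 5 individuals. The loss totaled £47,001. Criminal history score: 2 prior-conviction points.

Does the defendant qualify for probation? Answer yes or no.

Base offense level for harassment: 14.
A2 applies: 14 + 4 = 18.
A3 applies: 18 − 2 = 16.
A4 applies (level before this adjustment is 16 ≥ 10, so +2): 16 + 2 = 18.
A5 applies: 18 + 2 = 20.
Final offense level: 20.
Criminal history: 2 prior points → Category B (2).
Level 20 falls in the 18-21 band.
Grid: Level 18-21 × Category B = 46-56 months.
Probation check: level 20 > 13 and category B ≤ B → not eligible.

No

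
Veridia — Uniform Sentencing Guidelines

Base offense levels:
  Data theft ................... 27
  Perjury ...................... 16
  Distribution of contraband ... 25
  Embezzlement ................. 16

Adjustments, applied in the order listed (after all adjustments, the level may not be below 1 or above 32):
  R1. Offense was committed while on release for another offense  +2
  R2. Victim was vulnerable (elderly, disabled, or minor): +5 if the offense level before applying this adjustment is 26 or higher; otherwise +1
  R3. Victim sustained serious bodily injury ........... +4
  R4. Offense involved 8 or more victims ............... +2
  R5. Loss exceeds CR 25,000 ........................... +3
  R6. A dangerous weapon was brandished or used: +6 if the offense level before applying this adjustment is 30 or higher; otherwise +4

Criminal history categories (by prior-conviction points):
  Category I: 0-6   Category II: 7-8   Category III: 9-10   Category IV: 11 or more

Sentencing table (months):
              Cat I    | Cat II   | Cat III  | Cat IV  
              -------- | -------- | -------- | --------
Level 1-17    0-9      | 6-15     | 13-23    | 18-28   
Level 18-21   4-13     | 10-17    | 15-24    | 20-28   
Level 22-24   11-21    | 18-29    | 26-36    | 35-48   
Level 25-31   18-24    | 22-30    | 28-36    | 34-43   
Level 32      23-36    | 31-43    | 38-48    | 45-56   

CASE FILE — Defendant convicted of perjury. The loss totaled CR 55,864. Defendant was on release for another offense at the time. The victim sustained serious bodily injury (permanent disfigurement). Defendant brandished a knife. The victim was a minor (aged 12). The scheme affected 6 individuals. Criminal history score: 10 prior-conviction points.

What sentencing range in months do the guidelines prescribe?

Base offense level for perjury: 16.
R1 applies: 16 + 2 = 18.
R2 applies (level before this adjustment is 18 < 26, so +1): 18 + 1 = 19.
R3 applies: 19 + 4 = 23.
R4 does not apply.
R5 applies: 23 + 3 = 26.
R6 applies (level before this adjustment is 26 < 30, so +4): 26 + 4 = 30.
Final offense level: 30.
Criminal history: 10 prior points → Category III (9-10).
Level 30 falls in the 25-31 band.
Grid: Level 25-31 × Category III = 28-36 months.

28-36 months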